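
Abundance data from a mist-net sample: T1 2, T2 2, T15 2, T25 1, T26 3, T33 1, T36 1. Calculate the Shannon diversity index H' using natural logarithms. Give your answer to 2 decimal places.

Total N = 2+2+2+1+3+1+1 = 12, so the proportions are 0.1667, 0.1667, 0.1667, 0.0833, 0.25, 0.0833, 0.0833 (working shown to 4 dp, full precision carried).
Each pᵢ ln pᵢ term: 0.1667×(-1.7918)=-0.2986, 0.1667×(-1.7918)=-0.2986, 0.1667×(-1.7918)=-0.2986, 0.0833×(-2.4849)=-0.2071, 0.25×(-1.3863)=-0.3466, 0.0833×(-2.4849)=-0.2071, 0.0833×(-2.4849)=-0.2071.
Sum = -1.8637, so H' = 1.86.

1.86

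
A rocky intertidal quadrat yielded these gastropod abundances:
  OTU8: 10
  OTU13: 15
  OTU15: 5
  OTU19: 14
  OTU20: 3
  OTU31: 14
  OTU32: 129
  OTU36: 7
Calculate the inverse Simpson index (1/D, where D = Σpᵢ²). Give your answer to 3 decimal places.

Total N = 10+15+5+14+3+14+129+7 = 197, so the proportions are 0.050761, 0.076142, 0.025381, 0.071066, 0.015228, 0.071066, 0.654822, 0.035533 (working shown to 6 dp, full precision carried).
D = 0.050761² + 0.076142² + 0.025381² + 0.071066² + 0.015228² + 0.071066² + 0.654822² + 0.035533² = 0.002577 + 0.005798 + 0.000644 + 0.005050 + 0.000232 + 0.005050 + 0.428792 + 0.001263 = 0.449406.
So 1/D = 2.22516, i.e. 2.225 to 3 decimal places.

2.225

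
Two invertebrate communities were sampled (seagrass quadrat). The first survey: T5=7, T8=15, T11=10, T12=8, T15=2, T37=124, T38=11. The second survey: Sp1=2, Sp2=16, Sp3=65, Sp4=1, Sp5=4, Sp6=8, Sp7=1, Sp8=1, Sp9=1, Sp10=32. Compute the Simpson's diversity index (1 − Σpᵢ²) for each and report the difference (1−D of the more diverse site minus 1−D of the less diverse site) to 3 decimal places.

The first survey: N=177, proportions 0.03955, 0.08475, 0.0565, 0.0452, 0.0113, 0.70056, 0.06215, giving 1−D = 0.49124 (working shown to 5 dp, full precision carried).
The second survey: N=131, proportions 0.01527, 0.12214, 0.49618, 0.00763, 0.03053, 0.06107, 0.00763, 0.00763, 0.00763, 0.24427, giving 1−D = 0.67409.
Difference = |0.49124 − 0.67409| = 0.18285, i.e. 0.183 to 3 decimal places.

0.183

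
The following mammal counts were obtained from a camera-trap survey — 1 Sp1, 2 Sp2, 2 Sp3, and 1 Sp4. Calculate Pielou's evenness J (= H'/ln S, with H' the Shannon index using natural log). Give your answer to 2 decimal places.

Total N = 1+2+2+1 = 6, so the proportions are 0.1667, 0.3333, 0.3333, 0.1667 (working shown to 4 dp, full precision carried).
H' = −Σ pᵢ ln pᵢ = −((-0.2986) + (-0.3662) + (-0.3662) + (-0.2986)) = 1.3297.
With S = 4 species, ln S = 1.3863, so J = 1.3297/1.3863 = 0.9591, i.e. 0.96 to 2 decimal places.

0.96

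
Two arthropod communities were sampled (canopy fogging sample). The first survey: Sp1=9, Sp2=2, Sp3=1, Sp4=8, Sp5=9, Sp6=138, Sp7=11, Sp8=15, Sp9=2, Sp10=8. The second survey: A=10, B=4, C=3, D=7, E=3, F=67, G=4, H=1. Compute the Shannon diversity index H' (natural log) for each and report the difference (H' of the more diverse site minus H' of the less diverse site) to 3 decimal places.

0.060

The first survey: N=203, proportions 0.04433, 0.00985, 0.00493, 0.03941, 0.04433, 0.6798, 0.05419, 0.07389, 0.00985, 0.03941, giving H' = 1.26122 (working shown to 5 dp, full precision carried).
The second survey: N=99, proportions 0.10101, 0.0404, 0.0303, 0.07071, 0.0303, 0.67677, 0.0404, 0.0101, giving H' = 1.20074.
Difference = |1.26122 − 1.20074| = 0.06048, i.e. 0.060 to 3 decimal places.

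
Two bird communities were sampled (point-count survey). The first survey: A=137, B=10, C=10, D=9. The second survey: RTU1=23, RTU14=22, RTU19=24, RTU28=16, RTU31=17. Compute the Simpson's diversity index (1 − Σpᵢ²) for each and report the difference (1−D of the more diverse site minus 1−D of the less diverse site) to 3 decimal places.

0.486

The first survey: N=166, proportions 0.8253, 0.06024, 0.06024, 0.05422, giving 1−D = 0.30868 (working shown to 5 dp, full precision carried).
The second survey: N=102, proportions 0.22549, 0.21569, 0.23529, 0.15686, 0.16667, giving 1−D = 0.79489.
Difference = |0.30868 − 0.79489| = 0.48621, i.e. 0.486 to 3 decimal places.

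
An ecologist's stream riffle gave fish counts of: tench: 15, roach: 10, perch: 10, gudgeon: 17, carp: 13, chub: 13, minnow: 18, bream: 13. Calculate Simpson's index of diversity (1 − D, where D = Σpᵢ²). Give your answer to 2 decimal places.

0.87

Total N = 15+10+10+17+13+13+18+13 = 109, so the proportions are 0.1376, 0.0917, 0.0917, 0.156, 0.1193, 0.1193, 0.1651, 0.1193 (working shown to 4 dp, full precision carried).
D = 0.1376² + 0.0917² + 0.0917² + 0.156² + 0.1193² + 0.1193² + 0.1651² + 0.1193² = 0.0189 + 0.0084 + 0.0084 + 0.0243 + 0.0142 + 0.0142 + 0.0273 + 0.0142 = 0.1300.
So 1 − D = 0.8700, i.e. 0.87 to 2 decimal places.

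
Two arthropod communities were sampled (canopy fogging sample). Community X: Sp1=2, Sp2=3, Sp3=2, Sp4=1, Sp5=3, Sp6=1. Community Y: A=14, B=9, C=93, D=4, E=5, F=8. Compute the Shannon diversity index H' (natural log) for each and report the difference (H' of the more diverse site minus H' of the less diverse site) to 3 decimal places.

Community X: N=12, proportions 0.16667, 0.25, 0.16667, 0.08333, 0.25, 0.08333, giving H' = 1.70455 (working shown to 5 dp, full precision carried).
Community Y: N=133, proportions 0.10526, 0.06767, 0.69925, 0.03008, 0.03759, 0.06015, giving H' = 1.06718.
Difference = |1.70455 − 1.06718| = 0.63737, i.e. 0.637 to 3 decimal places.

0.637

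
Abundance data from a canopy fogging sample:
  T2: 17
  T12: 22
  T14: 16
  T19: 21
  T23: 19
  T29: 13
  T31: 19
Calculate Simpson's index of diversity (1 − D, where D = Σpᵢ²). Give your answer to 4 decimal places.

Total N = 17+22+16+21+19+13+19 = 127, so the proportions are 0.133858, 0.173228, 0.125984, 0.165354, 0.149606, 0.102362, 0.149606 (working shown to 6 dp, full precision carried).
D = 0.133858² + 0.173228² + 0.125984² + 0.165354² + 0.149606² + 0.102362² + 0.149606² = 0.017918 + 0.030008 + 0.015872 + 0.027342 + 0.022382 + 0.010478 + 0.022382 = 0.146382.
So 1 − D = 0.853618, i.e. 0.8536 to 4 decimal places.

0.8536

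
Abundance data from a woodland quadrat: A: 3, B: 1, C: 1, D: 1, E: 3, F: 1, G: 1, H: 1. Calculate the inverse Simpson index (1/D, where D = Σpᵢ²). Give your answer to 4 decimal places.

6.0000

Total N = 3+1+1+1+3+1+1+1 = 12, so the proportions are 0.25, 0.08333333, 0.08333333, 0.08333333, 0.25, 0.08333333, 0.08333333, 0.08333333 (working shown to 8 dp, full precision carried).
D = 0.25² + 0.08333333² + 0.08333333² + 0.08333333² + 0.25² + 0.08333333² + 0.08333333² + 0.08333333² = 0.06250000 + 0.00694444 + 0.00694444 + 0.00694444 + 0.06250000 + 0.00694444 + 0.00694444 + 0.00694444 = 0.16666667.
So 1/D = 6.000000, i.e. 6.0000 to 4 decimal places.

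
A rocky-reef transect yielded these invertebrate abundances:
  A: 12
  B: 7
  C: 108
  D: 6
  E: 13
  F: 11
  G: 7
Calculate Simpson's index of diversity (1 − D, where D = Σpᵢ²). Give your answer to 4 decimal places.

Total N = 12+7+108+6+13+11+7 = 164, so the proportions are 0.073171, 0.042683, 0.658537, 0.036585, 0.079268, 0.067073, 0.042683 (working shown to 6 dp, full precision carried).
D = 0.073171² + 0.042683² + 0.658537² + 0.036585² + 0.079268² + 0.067073² + 0.042683² = 0.005354 + 0.001822 + 0.433670 + 0.001338 + 0.006283 + 0.004499 + 0.001822 = 0.454789.
So 1 − D = 0.545211, i.e. 0.5452 to 4 decimal places.

0.5452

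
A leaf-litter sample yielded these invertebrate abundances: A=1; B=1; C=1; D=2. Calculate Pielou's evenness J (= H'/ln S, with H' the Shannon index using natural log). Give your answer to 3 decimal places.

Total N = 1+1+1+2 = 5, so the proportions are 0.2, 0.2, 0.2, 0.4 (working shown to 5 dp, full precision carried).
H' = −Σ pᵢ ln pᵢ = −((-0.32189) + (-0.32189) + (-0.32189) + (-0.36652)) = 1.33218.
With S = 4 species, ln S = 1.38629, so J = 1.33218/1.38629 = 0.96096, i.e. 0.961 to 3 decimal places.

0.961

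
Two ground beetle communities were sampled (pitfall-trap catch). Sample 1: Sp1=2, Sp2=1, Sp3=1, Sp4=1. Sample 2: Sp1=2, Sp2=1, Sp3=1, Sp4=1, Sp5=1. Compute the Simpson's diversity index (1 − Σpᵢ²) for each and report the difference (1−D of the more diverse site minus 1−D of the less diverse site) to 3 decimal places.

0.058

Sample 1: N=5, proportions 0.4, 0.2, 0.2, 0.2, giving 1−D = 0.72000 (working shown to 5 dp, full precision carried).
Sample 2: N=6, proportions 0.33333, 0.16667, 0.16667, 0.16667, 0.16667, giving 1−D = 0.77778.
Difference = |0.72000 − 0.77778| = 0.05778, i.e. 0.058 to 3 decimal places.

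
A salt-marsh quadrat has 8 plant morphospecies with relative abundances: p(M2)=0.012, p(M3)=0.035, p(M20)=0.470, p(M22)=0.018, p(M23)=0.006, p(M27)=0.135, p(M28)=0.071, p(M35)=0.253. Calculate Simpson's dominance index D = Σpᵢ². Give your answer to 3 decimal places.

0.310

D = 0.012² + 0.035² + 0.47² + 0.018² + 0.006² + 0.135² + 0.071² + 0.253² = 0.00014 + 0.00123 + 0.22090 + 0.00032 + 0.00004 + 0.01823 + 0.00504 + 0.06401 = 0.30990 (working shown to 5 dp, full precision carried).
To 3 decimal places, D = 0.310.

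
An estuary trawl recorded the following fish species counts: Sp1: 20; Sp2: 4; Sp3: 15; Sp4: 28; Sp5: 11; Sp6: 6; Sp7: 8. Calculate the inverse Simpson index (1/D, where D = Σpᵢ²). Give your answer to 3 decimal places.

5.142

Total N = 20+4+15+28+11+6+8 = 92, so the proportions are 0.2173913, 0.0434783, 0.1630435, 0.3043478, 0.1195652, 0.0652174, 0.0869565 (working shown to 7 dp, full precision carried).
D = 0.2173913² + 0.0434783² + 0.1630435² + 0.3043478² + 0.1195652² + 0.0652174² + 0.0869565² = 0.0472590 + 0.0018904 + 0.0265832 + 0.0926276 + 0.0142958 + 0.0042533 + 0.0075614 = 0.1944707.
So 1/D = 5.14216, i.e. 5.142 to 3 decimal places.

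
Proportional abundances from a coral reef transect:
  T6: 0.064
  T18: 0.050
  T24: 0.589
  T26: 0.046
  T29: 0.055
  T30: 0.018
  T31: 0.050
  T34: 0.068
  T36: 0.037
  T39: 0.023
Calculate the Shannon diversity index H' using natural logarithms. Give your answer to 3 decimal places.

Each pᵢ ln pᵢ term (working shown to 5 dp, full precision carried): 0.064×(-2.74887)=-0.17593, 0.05×(-2.99573)=-0.14979, 0.589×(-0.52933)=-0.31177, 0.046×(-3.07911)=-0.14164, 0.055×(-2.90042)=-0.15952, 0.018×(-4.01738)=-0.07231, 0.05×(-2.99573)=-0.14979, 0.068×(-2.68825)=-0.18280, 0.037×(-3.29684)=-0.12198, 0.023×(-3.77226)=-0.08676.
Sum = -1.55230, so H' = 1.552.

1.552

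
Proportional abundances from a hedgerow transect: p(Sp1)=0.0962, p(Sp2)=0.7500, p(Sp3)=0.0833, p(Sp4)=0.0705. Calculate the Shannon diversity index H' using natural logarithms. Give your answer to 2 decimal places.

0.83

Each pᵢ ln pᵢ term (working shown to 7 dp, full precision carried): 0.0962×(-2.3413259)=-0.2252356, 0.75×(-0.2876821)=-0.2157616, 0.0833×(-2.4853067)=-0.2070261, 0.0705×(-2.6521426)=-0.1869761.
Sum = -0.8349992, so H' = 0.83.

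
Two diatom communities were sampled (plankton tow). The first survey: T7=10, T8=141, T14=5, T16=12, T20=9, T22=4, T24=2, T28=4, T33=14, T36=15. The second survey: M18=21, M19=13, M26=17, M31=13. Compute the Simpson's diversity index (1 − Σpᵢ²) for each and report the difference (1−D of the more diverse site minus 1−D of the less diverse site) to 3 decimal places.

The first survey: N=216, proportions 0.0462963, 0.65277778, 0.02314815, 0.05555556, 0.04166667, 0.01851852, 0.00925926, 0.01851852, 0.06481481, 0.06944444, giving 1−D = 0.55658436 (working shown to 8 dp, full precision carried).
The second survey: N=64, proportions 0.328125, 0.203125, 0.265625, 0.203125, giving 1−D = 0.73925781.
Difference = |0.55658436 − 0.73925781| = 0.18267345, i.e. 0.183 to 3 decimal places.

0.183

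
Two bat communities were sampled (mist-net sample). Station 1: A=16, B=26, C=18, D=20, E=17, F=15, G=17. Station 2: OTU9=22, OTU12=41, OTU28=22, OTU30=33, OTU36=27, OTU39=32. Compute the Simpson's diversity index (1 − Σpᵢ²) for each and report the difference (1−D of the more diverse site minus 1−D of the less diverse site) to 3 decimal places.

0.028

Station 1: N=129, proportions 0.12403, 0.20155, 0.13953, 0.15504, 0.13178, 0.11628, 0.13178, giving 1−D = 0.85223 (working shown to 5 dp, full precision carried).
Station 2: N=177, proportions 0.12429, 0.23164, 0.12429, 0.18644, 0.15254, 0.18079, giving 1−D = 0.82473.
Difference = |0.85223 − 0.82473| = 0.02750, i.e. 0.028 to 3 decimal places.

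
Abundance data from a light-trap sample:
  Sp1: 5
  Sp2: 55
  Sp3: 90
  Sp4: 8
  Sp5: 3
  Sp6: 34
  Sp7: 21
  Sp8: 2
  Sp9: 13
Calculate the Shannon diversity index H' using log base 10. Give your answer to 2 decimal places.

Total N = 5+55+90+8+3+34+21+2+13 = 231, so the proportions are 0.0216, 0.2381, 0.3896, 0.0346, 0.013, 0.1472, 0.0909, 0.0087, 0.0563 (working shown to 4 dp, full precision carried).
Each pᵢ log₁₀ pᵢ term: 0.0216×(-1.6646)=-0.0360, 0.2381×(-0.6232)=-0.1484, 0.3896×(-0.4094)=-0.1595, 0.0346×(-1.4605)=-0.0506, 0.013×(-1.8865)=-0.0245, 0.1472×(-0.8321)=-0.1225, 0.0909×(-1.0414)=-0.0947, 0.0087×(-2.0626)=-0.0179, 0.0563×(-1.2497)=-0.0703.
Sum = -0.7243, so H' = 0.72.

0.72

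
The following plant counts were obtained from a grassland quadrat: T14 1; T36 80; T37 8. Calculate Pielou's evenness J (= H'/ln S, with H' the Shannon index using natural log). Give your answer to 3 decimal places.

0.330

Total N = 1+80+8 = 89, so the proportions are 0.01124, 0.89888, 0.08989 (working shown to 5 dp, full precision carried).
H' = −Σ pᵢ ln pᵢ = −((-0.05043) + (-0.09583) + (-0.21656)) = 0.36282.
With S = 3 species, ln S = 1.09861, so J = 0.36282/1.09861 = 0.33025, i.e. 0.330 to 3 decimal places.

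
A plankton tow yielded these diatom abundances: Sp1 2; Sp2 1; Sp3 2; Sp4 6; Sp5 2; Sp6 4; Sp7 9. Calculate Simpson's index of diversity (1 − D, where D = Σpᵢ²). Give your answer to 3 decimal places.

0.784

Total N = 2+1+2+6+2+4+9 = 26, so the proportions are 0.07692, 0.03846, 0.07692, 0.23077, 0.07692, 0.15385, 0.34615 (working shown to 5 dp, full precision carried).
D = 0.07692² + 0.03846² + 0.07692² + 0.23077² + 0.07692² + 0.15385² + 0.34615² = 0.00592 + 0.00148 + 0.00592 + 0.05325 + 0.00592 + 0.02367 + 0.11982 = 0.21598.
So 1 − D = 0.78402, i.e. 0.784 to 3 decimal places.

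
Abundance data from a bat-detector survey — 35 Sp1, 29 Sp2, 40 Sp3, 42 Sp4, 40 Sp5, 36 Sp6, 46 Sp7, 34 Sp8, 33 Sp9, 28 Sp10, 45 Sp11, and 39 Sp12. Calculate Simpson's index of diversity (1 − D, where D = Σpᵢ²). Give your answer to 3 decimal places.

0.915

Total N = 35+29+40+42+40+36+46+34+33+28+45+39 = 447, so the proportions are 0.0783, 0.06488, 0.08949, 0.09396, 0.08949, 0.08054, 0.10291, 0.07606, 0.07383, 0.06264, 0.10067, 0.08725 (working shown to 5 dp, full precision carried).
D = 0.0783² + 0.06488² + 0.08949² + 0.09396² + 0.08949² + 0.08054² + 0.10291² + 0.07606² + 0.07383² + 0.06264² + 0.10067² + 0.08725² = 0.00613 + 0.00421 + 0.00801 + 0.00883 + 0.00801 + 0.00649 + 0.01059 + 0.00579 + 0.00545 + 0.00392 + 0.01013 + 0.00761 = 0.08517.
So 1 − D = 0.91483, i.e. 0.915 to 3 decimal places.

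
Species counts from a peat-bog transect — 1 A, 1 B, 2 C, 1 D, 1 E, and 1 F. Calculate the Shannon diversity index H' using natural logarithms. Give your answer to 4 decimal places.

Total N = 1+1+2+1+1+1 = 7, so the proportions are 0.142857, 0.142857, 0.285714, 0.142857, 0.142857, 0.142857 (working shown to 6 dp, full precision carried).
Each pᵢ ln pᵢ term: 0.142857×(-1.945910)=-0.277987, 0.142857×(-1.945910)=-0.277987, 0.285714×(-1.252763)=-0.357932, 0.142857×(-1.945910)=-0.277987, 0.142857×(-1.945910)=-0.277987, 0.142857×(-1.945910)=-0.277987.
Sum = -1.747868, so H' = 1.7479.

1.7479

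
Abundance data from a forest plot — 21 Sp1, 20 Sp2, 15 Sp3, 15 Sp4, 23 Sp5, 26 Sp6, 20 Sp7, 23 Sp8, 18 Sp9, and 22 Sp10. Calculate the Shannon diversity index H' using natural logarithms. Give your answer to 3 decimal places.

Total N = 21+20+15+15+23+26+20+23+18+22 = 203, so the proportions are 0.10345, 0.09852, 0.07389, 0.07389, 0.1133, 0.12808, 0.09852, 0.1133, 0.08867, 0.10837 (working shown to 5 dp, full precision carried).
Each pᵢ ln pᵢ term: 0.10345×(-2.26868)=-0.23469, 0.09852×(-2.31747)=-0.22832, 0.07389×(-2.60516)=-0.19250, 0.07389×(-2.60516)=-0.19250, 0.1133×(-2.17771)=-0.24674, 0.12808×(-2.05511)=-0.26322, 0.09852×(-2.31747)=-0.22832, 0.1133×(-2.17771)=-0.24674, 0.08867×(-2.42283)=-0.21483, 0.10837×(-2.22216)=-0.24083.
Sum = -2.28868, so H' = 2.289.

2.289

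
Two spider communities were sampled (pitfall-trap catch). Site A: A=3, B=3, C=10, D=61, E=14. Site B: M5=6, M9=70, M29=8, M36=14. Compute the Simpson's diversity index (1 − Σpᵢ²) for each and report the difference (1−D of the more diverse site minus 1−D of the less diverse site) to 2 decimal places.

Site A: N=91, proportions 0.03297, 0.03297, 0.10989, 0.67033, 0.15385, giving 1−D = 0.51274 (working shown to 5 dp, full precision carried).
Site B: N=98, proportions 0.06122, 0.71429, 0.08163, 0.14286, giving 1−D = 0.45898.
Difference = |0.51274 − 0.45898| = 0.05376, i.e. 0.05 to 2 decimal places.

0.05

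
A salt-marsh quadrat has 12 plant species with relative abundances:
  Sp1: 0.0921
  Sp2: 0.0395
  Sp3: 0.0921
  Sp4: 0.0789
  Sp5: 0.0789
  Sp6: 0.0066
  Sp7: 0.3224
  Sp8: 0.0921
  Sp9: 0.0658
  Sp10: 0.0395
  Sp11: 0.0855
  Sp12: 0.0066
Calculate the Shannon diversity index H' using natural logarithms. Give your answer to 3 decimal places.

2.136

Each pᵢ ln pᵢ term (working shown to 5 dp, full precision carried): 0.0921×(-2.38488)=-0.21965, 0.0395×(-3.23145)=-0.12764, 0.0921×(-2.38488)=-0.21965, 0.0789×(-2.53957)=-0.20037, 0.0789×(-2.53957)=-0.20037, 0.0066×(-5.02069)=-0.03314, 0.3224×(-1.13196)=-0.36494, 0.0921×(-2.38488)=-0.21965, 0.0658×(-2.72114)=-0.17905, 0.0395×(-3.23145)=-0.12764, 0.0855×(-2.45924)=-0.21026, 0.0066×(-5.02069)=-0.03314.
Sum = -2.13551, so H' = 2.136.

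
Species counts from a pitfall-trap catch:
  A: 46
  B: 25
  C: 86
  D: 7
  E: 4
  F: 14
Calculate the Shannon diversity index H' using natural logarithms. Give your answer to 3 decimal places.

1.381

Total N = 46+25+86+7+4+14 = 182, so the proportions are 0.25275, 0.13736, 0.47253, 0.03846, 0.02198, 0.07692 (working shown to 5 dp, full precision carried).
Each pᵢ ln pᵢ term: 0.25275×(-1.37537)=-0.34762, 0.13736×(-1.98513)=-0.27268, 0.47253×(-0.74966)=-0.35423, 0.03846×(-3.25810)=-0.12531, 0.02198×(-3.81771)=-0.08391, 0.07692×(-2.56495)=-0.19730.
Sum = -1.38106, so H' = 1.381.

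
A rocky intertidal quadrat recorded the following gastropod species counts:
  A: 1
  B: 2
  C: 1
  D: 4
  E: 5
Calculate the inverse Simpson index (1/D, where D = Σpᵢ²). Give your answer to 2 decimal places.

3.60

Total N = 1+2+1+4+5 = 13, so the proportions are 0.076923, 0.153846, 0.076923, 0.307692, 0.384615 (working shown to 6 dp, full precision carried).
D = 0.076923² + 0.153846² + 0.076923² + 0.307692² + 0.384615² = 0.005917 + 0.023669 + 0.005917 + 0.094675 + 0.147929 = 0.278107.
So 1/D = 3.5957, i.e. 3.60 to 2 decimal places.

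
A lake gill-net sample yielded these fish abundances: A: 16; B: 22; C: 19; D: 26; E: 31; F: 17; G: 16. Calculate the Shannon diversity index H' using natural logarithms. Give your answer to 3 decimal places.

Total N = 16+22+19+26+31+17+16 = 147, so the proportions are 0.10884, 0.14966, 0.12925, 0.17687, 0.21088, 0.11565, 0.10884 (working shown to 5 dp, full precision carried).
Each pᵢ ln pᵢ term: 0.10884×(-2.21784)=-0.24140, 0.14966×(-1.89939)=-0.28426, 0.12925×(-2.04599)=-0.26445, 0.17687×(-1.73234)=-0.30640, 0.21088×(-1.55645)=-0.32823, 0.11565×(-2.15722)=-0.24947, 0.10884×(-2.21784)=-0.24140.
Sum = -1.91561, so H' = 1.916.

1.916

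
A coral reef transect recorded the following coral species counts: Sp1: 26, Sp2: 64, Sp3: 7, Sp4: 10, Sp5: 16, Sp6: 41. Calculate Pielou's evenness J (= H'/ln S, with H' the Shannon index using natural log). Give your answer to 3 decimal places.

Total N = 26+64+7+10+16+41 = 164, so the proportions are 0.15854, 0.39024, 0.04268, 0.06098, 0.09756, 0.25 (working shown to 5 dp, full precision carried).
H' = −Σ pᵢ ln pᵢ = −((-0.29199) + (-0.36721) + (-0.13462) + (-0.17057) + (-0.22705) + (-0.34657)) = 1.53801.
With S = 6 species, ln S = 1.79176, so J = 1.53801/1.79176 = 0.85838, i.e. 0.858 to 3 decimal places.

0.858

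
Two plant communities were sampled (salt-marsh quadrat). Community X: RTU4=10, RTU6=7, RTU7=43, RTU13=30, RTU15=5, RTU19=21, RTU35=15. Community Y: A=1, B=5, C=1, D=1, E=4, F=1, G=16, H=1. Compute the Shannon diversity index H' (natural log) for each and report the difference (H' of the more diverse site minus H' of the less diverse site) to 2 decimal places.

Community X: N=131, proportions 0.0763, 0.0534, 0.3282, 0.229, 0.0382, 0.1603, 0.1145, giving H' = 1.7224 (working shown to 4 dp, full precision carried).
Community Y: N=30, proportions 0.0333, 0.1667, 0.0333, 0.0333, 0.1333, 0.0333, 0.5333, 0.0333, giving H' = 1.4694.
Difference = |1.7224 − 1.4694| = 0.2530, i.e. 0.25 to 2 decimal places.

0.25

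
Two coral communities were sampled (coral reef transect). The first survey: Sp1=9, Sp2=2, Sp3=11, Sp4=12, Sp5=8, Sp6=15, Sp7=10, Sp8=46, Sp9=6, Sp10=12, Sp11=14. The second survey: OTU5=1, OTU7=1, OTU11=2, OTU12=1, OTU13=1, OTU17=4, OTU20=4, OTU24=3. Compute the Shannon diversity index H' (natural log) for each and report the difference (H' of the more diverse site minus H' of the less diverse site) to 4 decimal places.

The first survey: N=145, proportions 0.062069, 0.013793, 0.075862, 0.082759, 0.055172, 0.103448, 0.068966, 0.317241, 0.041379, 0.082759, 0.096552, giving H' = 2.140369 (working shown to 6 dp, full precision carried).
The second survey: N=17, proportions 0.058824, 0.058824, 0.117647, 0.058824, 0.058824, 0.235294, 0.235294, 0.176471, giving H' = 1.905420.
Difference = |2.140369 − 1.905420| = 0.234949, i.e. 0.2349 to 4 decimal places.

0.2349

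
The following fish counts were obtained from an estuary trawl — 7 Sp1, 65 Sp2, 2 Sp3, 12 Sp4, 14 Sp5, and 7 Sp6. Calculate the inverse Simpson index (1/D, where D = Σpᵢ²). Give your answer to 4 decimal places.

2.4532

Total N = 7+65+2+12+14+7 = 107, so the proportions are 0.0654206, 0.6074766, 0.0186916, 0.1121495, 0.1308411, 0.0654206 (working shown to 7 dp, full precision carried).
D = 0.0654206² + 0.6074766² + 0.0186916² + 0.1121495² + 0.1308411² + 0.0654206² = 0.0042798 + 0.3690279 + 0.0003494 + 0.0125775 + 0.0171194 + 0.0042798 = 0.4076339.
So 1/D = 2.453182, i.e. 2.4532 to 4 decimal places.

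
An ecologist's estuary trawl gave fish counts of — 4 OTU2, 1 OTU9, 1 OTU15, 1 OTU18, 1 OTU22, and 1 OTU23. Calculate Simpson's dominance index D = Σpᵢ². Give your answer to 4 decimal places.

0.2593

Total N = 4+1+1+1+1+1 = 9, so the proportions are 0.444444, 0.111111, 0.111111, 0.111111, 0.111111, 0.111111 (working shown to 6 dp, full precision carried).
D = 0.444444² + 0.111111² + 0.111111² + 0.111111² + 0.111111² + 0.111111² = 0.197531 + 0.012346 + 0.012346 + 0.012346 + 0.012346 + 0.012346 = 0.259259.
To 4 decimal places, D = 0.2593.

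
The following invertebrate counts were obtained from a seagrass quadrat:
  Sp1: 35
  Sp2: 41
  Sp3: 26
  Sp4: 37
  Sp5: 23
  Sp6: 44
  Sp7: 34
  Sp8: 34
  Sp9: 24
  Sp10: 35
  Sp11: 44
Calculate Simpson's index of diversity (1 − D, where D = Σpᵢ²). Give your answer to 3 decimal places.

Total N = 35+41+26+37+23+44+34+34+24+35+44 = 377, so the proportions are 0.09284, 0.10875, 0.06897, 0.09814, 0.06101, 0.11671, 0.09019, 0.09019, 0.06366, 0.09284, 0.11671 (working shown to 5 dp, full precision carried).
D = 0.09284² + 0.10875² + 0.06897² + 0.09814² + 0.06101² + 0.11671² + 0.09019² + 0.09019² + 0.06366² + 0.09284² + 0.11671² = 0.00862 + 0.01183 + 0.00476 + 0.00963 + 0.00372 + 0.01362 + 0.00813 + 0.00813 + 0.00405 + 0.00862 + 0.01362 = 0.09474.
So 1 − D = 0.90526, i.e. 0.905 to 3 decimal places.

0.905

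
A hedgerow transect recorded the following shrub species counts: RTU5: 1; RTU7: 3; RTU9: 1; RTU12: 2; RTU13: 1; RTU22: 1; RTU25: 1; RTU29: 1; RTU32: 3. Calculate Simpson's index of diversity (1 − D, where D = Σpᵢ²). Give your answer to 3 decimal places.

Total N = 1+3+1+2+1+1+1+1+3 = 14, so the proportions are 0.07143, 0.21429, 0.07143, 0.14286, 0.07143, 0.07143, 0.07143, 0.07143, 0.21429 (working shown to 5 dp, full precision carried).
D = 0.07143² + 0.21429² + 0.07143² + 0.14286² + 0.07143² + 0.07143² + 0.07143² + 0.07143² + 0.21429² = 0.00510 + 0.04592 + 0.00510 + 0.02041 + 0.00510 + 0.00510 + 0.00510 + 0.00510 + 0.04592 = 0.14286.
So 1 − D = 0.85714, i.e. 0.857 to 3 decimal places.

0.857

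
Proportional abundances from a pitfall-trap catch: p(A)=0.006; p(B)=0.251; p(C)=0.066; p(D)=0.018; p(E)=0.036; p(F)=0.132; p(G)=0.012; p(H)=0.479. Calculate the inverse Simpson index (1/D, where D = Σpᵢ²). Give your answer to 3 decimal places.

3.164

D = 0.006² + 0.251² + 0.066² + 0.018² + 0.036² + 0.132² + 0.012² + 0.479² = 0.0000360 + 0.0630010 + 0.0043560 + 0.0003240 + 0.0012960 + 0.0174240 + 0.0001440 + 0.2294410 = 0.3160220 (working shown to 7 dp, full precision carried).
So 1/D = 3.16434, i.e. 3.164 to 3 decimal places.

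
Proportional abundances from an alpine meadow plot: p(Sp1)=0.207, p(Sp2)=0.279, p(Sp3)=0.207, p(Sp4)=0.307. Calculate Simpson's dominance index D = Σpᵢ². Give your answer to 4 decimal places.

D = 0.207² + 0.279² + 0.207² + 0.307² = 0.042849 + 0.077841 + 0.042849 + 0.094249 = 0.257788 (working shown to 6 dp, full precision carried).
To 4 decimal places, D = 0.2578.

0.2578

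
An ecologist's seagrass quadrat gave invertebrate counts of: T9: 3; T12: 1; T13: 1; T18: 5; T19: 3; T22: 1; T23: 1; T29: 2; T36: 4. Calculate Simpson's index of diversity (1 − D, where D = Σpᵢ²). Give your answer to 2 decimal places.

0.85

Total N = 3+1+1+5+3+1+1+2+4 = 21, so the proportions are 0.1429, 0.0476, 0.0476, 0.2381, 0.1429, 0.0476, 0.0476, 0.0952, 0.1905 (working shown to 4 dp, full precision carried).
D = 0.1429² + 0.0476² + 0.0476² + 0.2381² + 0.1429² + 0.0476² + 0.0476² + 0.0952² + 0.1905² = 0.0204 + 0.0023 + 0.0023 + 0.0567 + 0.0204 + 0.0023 + 0.0023 + 0.0091 + 0.0363 = 0.1519.
So 1 − D = 0.8481, i.e. 0.85 to 2 decimal places.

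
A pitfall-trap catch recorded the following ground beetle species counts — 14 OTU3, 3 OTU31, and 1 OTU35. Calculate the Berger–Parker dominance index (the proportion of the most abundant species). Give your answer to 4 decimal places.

0.7778

Total N = 14+3+1 = 18, so the proportions are 0.777778, 0.166667, 0.055556 (working shown to 6 dp, full precision carried).
The largest proportion is 0.777778, i.e. d = 0.7778 to 4 decimal places.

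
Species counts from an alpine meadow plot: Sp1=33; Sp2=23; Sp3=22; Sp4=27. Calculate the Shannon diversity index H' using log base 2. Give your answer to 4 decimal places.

Total N = 33+23+22+27 = 105, so the proportions are 0.314286, 0.219048, 0.209524, 0.257143 (working shown to 6 dp, full precision carried).
Each pᵢ log₂ pᵢ term: 0.314286×(-1.669851)=-0.524810, 0.219048×(-2.190684)=-0.479864, 0.209524×(-2.254814)=-0.472437, 0.257143×(-1.959358)=-0.503835.
Sum = -1.980947, so H' = 1.9809.

1.9809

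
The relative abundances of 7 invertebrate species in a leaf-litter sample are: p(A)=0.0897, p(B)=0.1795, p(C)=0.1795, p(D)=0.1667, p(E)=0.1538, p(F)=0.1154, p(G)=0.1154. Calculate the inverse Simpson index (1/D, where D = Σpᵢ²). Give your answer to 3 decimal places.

D = 0.0897² + 0.1795² + 0.1795² + 0.1667² + 0.1538² + 0.1154² + 0.1154² = 0.0080461 + 0.0322202 + 0.0322202 + 0.0277889 + 0.0236544 + 0.0133172 + 0.0133172 = 0.1505642 (working shown to 7 dp, full precision carried).
So 1/D = 6.64168, i.e. 6.642 to 3 decimal places.

6.642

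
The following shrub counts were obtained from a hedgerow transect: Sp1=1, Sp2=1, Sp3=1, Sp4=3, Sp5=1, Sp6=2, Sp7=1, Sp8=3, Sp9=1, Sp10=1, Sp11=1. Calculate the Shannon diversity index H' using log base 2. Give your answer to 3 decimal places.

Total N = 1+1+1+3+1+2+1+3+1+1+1 = 16, so the proportions are 0.0625, 0.0625, 0.0625, 0.1875, 0.0625, 0.125, 0.0625, 0.1875, 0.0625, 0.0625, 0.0625 (working shown to 5 dp, full precision carried).
Each pᵢ log₂ pᵢ term: 0.0625×(-4.00000)=-0.25000, 0.0625×(-4.00000)=-0.25000, 0.0625×(-4.00000)=-0.25000, 0.1875×(-2.41504)=-0.45282, 0.0625×(-4.00000)=-0.25000, 0.125×(-3.00000)=-0.37500, 0.0625×(-4.00000)=-0.25000, 0.1875×(-2.41504)=-0.45282, 0.0625×(-4.00000)=-0.25000, 0.0625×(-4.00000)=-0.25000, 0.0625×(-4.00000)=-0.25000.
Sum = -3.28064, so H' = 3.281.

3.281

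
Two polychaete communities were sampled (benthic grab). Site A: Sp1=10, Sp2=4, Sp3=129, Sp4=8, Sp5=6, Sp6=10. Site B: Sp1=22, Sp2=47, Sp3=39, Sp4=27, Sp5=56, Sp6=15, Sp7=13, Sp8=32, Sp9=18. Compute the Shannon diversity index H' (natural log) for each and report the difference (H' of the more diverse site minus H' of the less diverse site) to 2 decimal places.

1.20

Site A: N=167, proportions 0.05988, 0.02395, 0.77246, 0.0479, 0.03593, 0.05988, giving H' = 0.89106 (working shown to 5 dp, full precision carried).
Site B: N=269, proportions 0.08178, 0.17472, 0.14498, 0.10037, 0.20818, 0.05576, 0.04833, 0.11896, 0.06691, giving H' = 2.08861.
Difference = |0.89106 − 2.08861| = 1.19755, i.e. 1.20 to 2 decimal places.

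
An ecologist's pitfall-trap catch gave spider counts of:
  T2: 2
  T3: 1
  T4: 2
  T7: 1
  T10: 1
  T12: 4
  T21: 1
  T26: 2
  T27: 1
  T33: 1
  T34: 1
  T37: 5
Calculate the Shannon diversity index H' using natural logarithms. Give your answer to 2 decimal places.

2.28

Total N = 2+1+2+1+1+4+1+2+1+1+1+5 = 22, so the proportions are 0.0909, 0.0455, 0.0909, 0.0455, 0.0455, 0.1818, 0.0455, 0.0909, 0.0455, 0.0455, 0.0455, 0.2273 (working shown to 4 dp, full precision carried).
Each pᵢ ln pᵢ term: 0.0909×(-2.3979)=-0.2180, 0.0455×(-3.0910)=-0.1405, 0.0909×(-2.3979)=-0.2180, 0.0455×(-3.0910)=-0.1405, 0.0455×(-3.0910)=-0.1405, 0.1818×(-1.7047)=-0.3100, 0.0455×(-3.0910)=-0.1405, 0.0909×(-2.3979)=-0.2180, 0.0455×(-3.0910)=-0.1405, 0.0455×(-3.0910)=-0.1405, 0.0455×(-3.0910)=-0.1405, 0.2273×(-1.4816)=-0.3367.
Sum = -2.2842, so H' = 2.28.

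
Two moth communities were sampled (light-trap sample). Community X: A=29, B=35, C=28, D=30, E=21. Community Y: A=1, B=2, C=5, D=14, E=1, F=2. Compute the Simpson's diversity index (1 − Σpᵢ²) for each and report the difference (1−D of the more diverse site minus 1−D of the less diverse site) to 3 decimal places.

Community X: N=143, proportions 0.2028, 0.24476, 0.1958, 0.20979, 0.14685, giving 1−D = 0.79505 (working shown to 5 dp, full precision carried).
Community Y: N=25, proportions 0.04, 0.08, 0.2, 0.56, 0.04, 0.08, giving 1−D = 0.63040.
Difference = |0.79505 − 0.63040| = 0.16465, i.e. 0.165 to 3 decimal places.

0.165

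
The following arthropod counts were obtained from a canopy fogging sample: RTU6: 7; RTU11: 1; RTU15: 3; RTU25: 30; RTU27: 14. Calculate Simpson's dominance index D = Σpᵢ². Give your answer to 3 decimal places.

Total N = 7+1+3+30+14 = 55, so the proportions are 0.12727, 0.01818, 0.05455, 0.54545, 0.25455 (working shown to 5 dp, full precision carried).
D = 0.12727² + 0.01818² + 0.05455² + 0.54545² + 0.25455² = 0.01620 + 0.00033 + 0.00298 + 0.29752 + 0.06479 = 0.38182.
To 3 decimal places, D = 0.382.

0.382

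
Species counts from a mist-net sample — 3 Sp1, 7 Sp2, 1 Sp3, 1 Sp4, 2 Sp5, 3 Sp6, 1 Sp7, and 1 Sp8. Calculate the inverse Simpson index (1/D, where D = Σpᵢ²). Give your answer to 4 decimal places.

Total N = 3+7+1+1+2+3+1+1 = 19, so the proportions are 0.15789474, 0.36842105, 0.05263158, 0.05263158, 0.10526316, 0.15789474, 0.05263158, 0.05263158 (working shown to 8 dp, full precision carried).
D = 0.15789474² + 0.36842105² + 0.05263158² + 0.05263158² + 0.10526316² + 0.15789474² + 0.05263158² + 0.05263158² = 0.02493075 + 0.13573407 + 0.00277008 + 0.00277008 + 0.01108033 + 0.02493075 + 0.00277008 + 0.00277008 = 0.20775623.
So 1/D = 4.813333, i.e. 4.8133 to 4 decimal places.

4.8133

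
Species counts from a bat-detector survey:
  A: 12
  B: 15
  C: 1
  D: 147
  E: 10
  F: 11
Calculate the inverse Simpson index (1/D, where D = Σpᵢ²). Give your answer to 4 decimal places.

Total N = 12+15+1+147+10+11 = 196, so the proportions are 0.0612245, 0.0765306, 0.005102, 0.75, 0.0510204, 0.0561224 (working shown to 7 dp, full precision carried).
D = 0.0612245² + 0.0765306² + 0.005102² + 0.75² + 0.0510204² + 0.0561224² = 0.0037484 + 0.0058569 + 0.0000260 + 0.5625000 + 0.0026031 + 0.0031497 = 0.5778842.
So 1/D = 1.730450, i.e. 1.7305 to 4 decimal places.

1.7305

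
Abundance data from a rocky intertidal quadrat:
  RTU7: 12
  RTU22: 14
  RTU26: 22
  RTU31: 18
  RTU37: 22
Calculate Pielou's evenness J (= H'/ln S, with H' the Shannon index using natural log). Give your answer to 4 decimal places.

Total N = 12+14+22+18+22 = 88, so the proportions are 0.136364, 0.159091, 0.25, 0.204545, 0.25 (working shown to 6 dp, full precision carried).
H' = −Σ pᵢ ln pᵢ = −((-0.271695) + (-0.292454) + (-0.346574) + (-0.324606) + (-0.346574)) = 1.581902.
With S = 5 species, ln S = 1.609438, so J = 1.581902/1.609438 = 0.982891, i.e. 0.9829 to 4 decimal places.

0.9829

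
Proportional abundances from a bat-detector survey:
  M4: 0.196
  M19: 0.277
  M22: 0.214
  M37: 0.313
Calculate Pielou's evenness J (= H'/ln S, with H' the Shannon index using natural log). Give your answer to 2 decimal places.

0.99

H' = −Σ pᵢ ln pᵢ = −((-0.3194) + (-0.3556) + (-0.3299) + (-0.3636)) = 1.3685 (working shown to 4 dp, full precision carried).
With S = 4 species, ln S = 1.3863, so J = 1.3685/1.3863 = 0.9872, i.e. 0.99 to 2 decimal places.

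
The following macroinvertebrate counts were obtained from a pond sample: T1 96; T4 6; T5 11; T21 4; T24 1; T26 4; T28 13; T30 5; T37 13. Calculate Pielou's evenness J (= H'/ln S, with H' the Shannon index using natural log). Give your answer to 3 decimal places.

0.620

Total N = 96+6+11+4+1+4+13+5+13 = 153, so the proportions are 0.62745, 0.03922, 0.0719, 0.02614, 0.00654, 0.02614, 0.08497, 0.03268, 0.08497 (working shown to 5 dp, full precision carried).
H' = −Σ pᵢ ln pᵢ = −((-0.29245) + (-0.12701) + (-0.18927) + (-0.09527) + (-0.03288) + (-0.09527) + (-0.20949) + (-0.11180) + (-0.20949)) = 1.36291.
With S = 9 species, ln S = 2.19722, so J = 1.36291/2.19722 = 0.62029, i.e. 0.620 to 3 decimal places.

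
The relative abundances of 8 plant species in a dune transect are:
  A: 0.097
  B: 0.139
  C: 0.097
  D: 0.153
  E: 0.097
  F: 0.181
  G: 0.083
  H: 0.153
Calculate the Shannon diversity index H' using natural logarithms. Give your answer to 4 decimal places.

2.0436

Each pᵢ ln pᵢ term (working shown to 6 dp, full precision carried): 0.097×(-2.333044)=-0.226305, 0.139×(-1.973281)=-0.274286, 0.097×(-2.333044)=-0.226305, 0.153×(-1.877317)=-0.287230, 0.097×(-2.333044)=-0.226305, 0.181×(-1.709258)=-0.309376, 0.083×(-2.488915)=-0.206580, 0.153×(-1.877317)=-0.287230.
Sum = -2.043617, so H' = 2.0436.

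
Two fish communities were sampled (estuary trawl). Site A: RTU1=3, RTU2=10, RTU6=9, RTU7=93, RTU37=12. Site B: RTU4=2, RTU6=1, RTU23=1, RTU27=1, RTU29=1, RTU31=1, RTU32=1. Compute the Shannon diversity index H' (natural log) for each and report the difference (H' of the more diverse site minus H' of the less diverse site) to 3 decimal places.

0.979

Site A: N=127, proportions 0.023622, 0.07874, 0.070866, 0.732283, 0.094488, giving H' = 0.927279 (working shown to 6 dp, full precision carried).
Site B: N=8, proportions 0.25, 0.125, 0.125, 0.125, 0.125, 0.125, 0.125, giving H' = 1.906155.
Difference = |0.927279 − 1.906155| = 0.978876, i.e. 0.979 to 3 decimal places.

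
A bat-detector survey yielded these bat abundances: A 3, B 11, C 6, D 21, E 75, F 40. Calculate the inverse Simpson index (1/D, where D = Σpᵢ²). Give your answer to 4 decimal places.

3.1073

Total N = 3+11+6+21+75+40 = 156, so the proportions are 0.0192308, 0.0705128, 0.0384615, 0.1346154, 0.4807692, 0.2564103 (working shown to 7 dp, full precision carried).
D = 0.0192308² + 0.0705128² + 0.0384615² + 0.1346154² + 0.4807692² + 0.2564103² = 0.0003698 + 0.0049721 + 0.0014793 + 0.0181213 + 0.2311391 + 0.0657462 = 0.3218277.
So 1/D = 3.107252, i.e. 3.1073 to 4 decimal places.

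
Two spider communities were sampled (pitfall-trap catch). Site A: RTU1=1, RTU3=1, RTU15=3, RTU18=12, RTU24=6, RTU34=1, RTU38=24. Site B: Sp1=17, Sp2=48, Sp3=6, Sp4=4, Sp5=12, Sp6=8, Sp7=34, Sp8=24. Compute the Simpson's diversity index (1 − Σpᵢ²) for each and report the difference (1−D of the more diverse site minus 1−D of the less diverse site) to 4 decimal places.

0.1375

Site A: N=48, proportions 0.020833, 0.020833, 0.0625, 0.25, 0.125, 0.020833, 0.5, giving 1−D = 0.666667 (working shown to 6 dp, full precision carried).
Site B: N=153, proportions 0.111111, 0.313725, 0.039216, 0.026144, 0.078431, 0.052288, 0.222222, 0.156863, giving 1−D = 0.804135.
Difference = |0.666667 − 0.804135| = 0.137468, i.e. 0.1375 to 4 decimal places.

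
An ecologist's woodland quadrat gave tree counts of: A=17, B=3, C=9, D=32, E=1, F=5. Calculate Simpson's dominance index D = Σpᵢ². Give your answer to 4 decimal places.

Total N = 17+3+9+32+1+5 = 67, so the proportions are 0.253731, 0.044776, 0.134328, 0.477612, 0.014925, 0.074627 (working shown to 6 dp, full precision carried).
D = 0.253731² + 0.044776² + 0.134328² + 0.477612² + 0.014925² + 0.074627² = 0.064380 + 0.002005 + 0.018044 + 0.228113 + 0.000223 + 0.005569 = 0.318334.
To 4 decimal places, D = 0.3183.

0.3183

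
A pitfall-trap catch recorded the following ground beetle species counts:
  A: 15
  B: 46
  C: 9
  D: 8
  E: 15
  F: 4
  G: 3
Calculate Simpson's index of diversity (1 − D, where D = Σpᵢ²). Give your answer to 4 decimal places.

0.7264

Total N = 15+46+9+8+15+4+3 = 100, so the proportions are 0.15, 0.46, 0.09, 0.08, 0.15, 0.04, 0.03 (working shown to 6 dp, full precision carried).
D = 0.15² + 0.46² + 0.09² + 0.08² + 0.15² + 0.04² + 0.03² = 0.022500 + 0.211600 + 0.008100 + 0.006400 + 0.022500 + 0.001600 + 0.000900 = 0.273600.
So 1 − D = 0.726400, i.e. 0.7264 to 4 decimal places.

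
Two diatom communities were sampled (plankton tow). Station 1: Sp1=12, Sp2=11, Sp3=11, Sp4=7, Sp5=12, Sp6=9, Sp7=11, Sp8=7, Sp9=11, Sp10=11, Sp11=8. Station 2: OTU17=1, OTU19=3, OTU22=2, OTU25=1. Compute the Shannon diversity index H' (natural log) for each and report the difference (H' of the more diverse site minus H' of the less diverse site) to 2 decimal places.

1.10

Station 1: N=110, proportions 0.1091, 0.1, 0.1, 0.0636, 0.1091, 0.0818, 0.1, 0.0636, 0.1, 0.1, 0.0727, giving H' = 2.3807 (working shown to 4 dp, full precision carried).
Station 2: N=7, proportions 0.1429, 0.4286, 0.2857, 0.1429, giving H' = 1.2770.
Difference = |2.3807 − 1.2770| = 1.1037, i.e. 1.10 to 2 decimal places.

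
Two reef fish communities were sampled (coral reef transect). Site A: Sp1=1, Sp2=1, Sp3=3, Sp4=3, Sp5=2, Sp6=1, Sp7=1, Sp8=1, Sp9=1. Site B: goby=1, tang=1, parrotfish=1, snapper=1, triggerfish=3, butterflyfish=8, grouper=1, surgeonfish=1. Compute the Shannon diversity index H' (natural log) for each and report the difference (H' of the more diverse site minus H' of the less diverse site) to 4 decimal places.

Site A: N=14, proportions 0.0714286, 0.0714286, 0.2142857, 0.2142857, 0.1428571, 0.0714286, 0.0714286, 0.0714286, 0.0714286, giving H' = 2.0692025 (working shown to 7 dp, full precision carried).
Site B: N=17, proportions 0.0588235, 0.0588235, 0.0588235, 0.0588235, 0.1764706, 0.4705882, 0.0588235, 0.0588235, giving H' = 1.6607799.
Difference = |2.0692025 − 1.6607799| = 0.4084226, i.e. 0.4084 to 4 decimal places.

0.4084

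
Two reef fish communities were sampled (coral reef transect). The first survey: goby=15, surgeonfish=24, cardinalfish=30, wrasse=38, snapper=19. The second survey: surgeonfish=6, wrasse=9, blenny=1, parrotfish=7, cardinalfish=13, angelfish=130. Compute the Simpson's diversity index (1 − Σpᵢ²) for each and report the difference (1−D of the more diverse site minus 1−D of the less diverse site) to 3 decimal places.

The first survey: N=126, proportions 0.11905, 0.19048, 0.2381, 0.30159, 0.15079, giving 1−D = 0.77916 (working shown to 5 dp, full precision carried).
The second survey: N=166, proportions 0.03614, 0.05422, 0.00602, 0.04217, 0.07831, 0.78313, giving 1−D = 0.37451.
Difference = |0.77916 − 0.37451| = 0.40465, i.e. 0.405 to 3 decimal places.

0.405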